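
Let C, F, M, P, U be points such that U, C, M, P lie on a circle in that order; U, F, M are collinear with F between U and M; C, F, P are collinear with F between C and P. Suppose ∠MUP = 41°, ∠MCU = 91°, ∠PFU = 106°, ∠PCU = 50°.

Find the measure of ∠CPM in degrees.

∠CPM = 56°

1. ∠MFP = 74°  [linear pair at F on UM]
2. ∠PMU = 50°  [same arc UP]
3. ∠CPM = 56°  [△MFP]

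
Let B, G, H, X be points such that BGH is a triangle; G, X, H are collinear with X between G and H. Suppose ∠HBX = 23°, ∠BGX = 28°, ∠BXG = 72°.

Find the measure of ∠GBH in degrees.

1. ∠BGH = 28°  [X on ray GH]
2. ∠BXH = 108°  [linear pair at X on GH]
3. ∠BHX = 49°  [△BXH]
4. ∠BHG = 49°  [X on ray HG]
5. ∠GBH = 103°  [△BGH]

∠GBH = 103°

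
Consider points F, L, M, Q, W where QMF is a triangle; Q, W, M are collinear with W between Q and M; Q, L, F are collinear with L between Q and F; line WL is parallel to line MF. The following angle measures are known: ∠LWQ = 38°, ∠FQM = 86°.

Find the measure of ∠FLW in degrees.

1. ∠FMQ = 38°  [WL∥MF, corresponding at W]
2. ∠MFQ = 56°  [△QMF]
3. ∠QLW = 56°  [WL∥MF, corresponding at L]
4. ∠FLW = 124°  [linear pair at L on QF]

∠FLW = 124°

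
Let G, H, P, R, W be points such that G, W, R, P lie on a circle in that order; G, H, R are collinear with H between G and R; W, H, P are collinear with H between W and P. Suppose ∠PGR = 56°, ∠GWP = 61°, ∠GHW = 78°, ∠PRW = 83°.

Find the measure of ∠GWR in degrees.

1. ∠PWR = 56°  [same arc RP]
2. ∠RGW = 41°  [△GHW]
3. ∠RHW = 102°  [linear pair at H on GR]
4. ∠GRW = 22°  [△WHR]
5. ∠GWR = 117°  [△GWR]

∠GWR = 117°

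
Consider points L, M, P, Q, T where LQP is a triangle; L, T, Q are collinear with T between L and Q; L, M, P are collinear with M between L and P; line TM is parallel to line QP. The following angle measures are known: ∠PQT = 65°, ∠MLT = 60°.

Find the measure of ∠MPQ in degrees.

1. ∠LQP = 65°  [T on ray QL]
2. ∠PLQ = 60°  [T on LQ, M on LP]
3. ∠LPQ = 55°  [△LQP]
4. ∠MPQ = 55°  [M on ray PL]

∠MPQ = 55°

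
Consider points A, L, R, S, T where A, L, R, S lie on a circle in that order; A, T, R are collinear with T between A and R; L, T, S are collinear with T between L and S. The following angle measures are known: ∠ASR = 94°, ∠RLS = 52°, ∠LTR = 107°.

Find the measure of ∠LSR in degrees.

∠LSR = 73°

1. ∠ALR = 86°  [cyclic ALRS, opposite ∠L+∠S]
2. ∠ARL = 21°  [△LTR]
3. ∠LAR = 73°  [△ALR]
4. ∠LSR = 73°  [same arc LR]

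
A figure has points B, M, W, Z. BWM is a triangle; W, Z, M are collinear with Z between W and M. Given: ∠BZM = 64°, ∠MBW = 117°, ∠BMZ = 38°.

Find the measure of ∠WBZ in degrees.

∠WBZ = 39°

1. ∠BZW = 116°  [linear pair at Z on WM]
2. ∠BMW = 38°  [Z on ray MW]
3. ∠BWM = 25°  [△BWM]
4. ∠BWZ = 25°  [Z on ray WM]
5. ∠WBZ = 39°  [△BWZ]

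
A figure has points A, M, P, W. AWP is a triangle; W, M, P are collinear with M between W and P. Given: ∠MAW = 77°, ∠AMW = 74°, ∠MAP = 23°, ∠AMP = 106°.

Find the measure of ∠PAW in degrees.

∠PAW = 100°

1. ∠AWM = 29°  [△AWM]
2. ∠APM = 51°  [△AMP]
3. ∠AWP = 29°  [M on ray WP]
4. ∠APW = 51°  [M on ray PW]
5. ∠PAW = 100°  [△AWP]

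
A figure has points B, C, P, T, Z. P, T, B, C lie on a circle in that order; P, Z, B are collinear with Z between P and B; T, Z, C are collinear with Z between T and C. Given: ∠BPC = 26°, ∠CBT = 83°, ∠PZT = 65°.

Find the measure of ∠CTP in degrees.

∠CTP = 44°

1. ∠BTC = 26°  [same arc BC]
2. ∠BCT = 71°  [△TBC]
3. ∠BPT = 71°  [same arc TB]
4. ∠CTP = 44°  [△PZT]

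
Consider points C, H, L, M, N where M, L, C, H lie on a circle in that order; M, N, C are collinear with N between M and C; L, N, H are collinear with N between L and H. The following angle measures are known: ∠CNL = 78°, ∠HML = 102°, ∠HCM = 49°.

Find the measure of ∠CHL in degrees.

∠CHL = 29°

1. ∠HNM = 78°  [vertical angles at N]
2. ∠CNH = 102°  [linear pair at N on MC]
3. ∠CHL = 29°  [△CNH]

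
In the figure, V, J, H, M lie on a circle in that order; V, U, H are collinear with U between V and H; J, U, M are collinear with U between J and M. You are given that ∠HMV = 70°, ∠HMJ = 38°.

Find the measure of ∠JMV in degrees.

∠JMV = 32°

1. ∠HJV = 110°  [cyclic VJHM, opposite ∠J+∠M]
2. ∠HVJ = 38°  [same arc JH]
3. ∠JHV = 32°  [△VJH]
4. ∠JMV = 32°  [same arc VJ]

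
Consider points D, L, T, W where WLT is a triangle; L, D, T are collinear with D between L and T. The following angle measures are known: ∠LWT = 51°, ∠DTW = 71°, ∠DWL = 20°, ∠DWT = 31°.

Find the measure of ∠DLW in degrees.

∠DLW = 58°

1. ∠TDW = 78°  [△WDT]
2. ∠LDW = 102°  [linear pair at D on LT]
3. ∠DLW = 58°  [△WLD]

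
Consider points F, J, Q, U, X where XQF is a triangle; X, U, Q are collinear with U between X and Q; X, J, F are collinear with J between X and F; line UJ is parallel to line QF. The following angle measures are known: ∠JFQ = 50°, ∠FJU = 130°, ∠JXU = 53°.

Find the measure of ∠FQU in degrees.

∠FQU = 77°

1. ∠QFX = 50°  [J on ray FX]
2. ∠FXQ = 53°  [U on XQ, J on XF]
3. ∠FQX = 77°  [△XQF]
4. ∠FQU = 77°  [U on ray QX]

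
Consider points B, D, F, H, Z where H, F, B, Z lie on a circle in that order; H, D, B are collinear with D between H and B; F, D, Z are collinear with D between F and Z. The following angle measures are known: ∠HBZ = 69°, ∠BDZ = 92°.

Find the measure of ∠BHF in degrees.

1. ∠HFZ = 69°  [same arc HZ]
2. ∠FDH = 92°  [vertical angles at D]
3. ∠BHF = 19°  [△HDF]

∠BHF = 19°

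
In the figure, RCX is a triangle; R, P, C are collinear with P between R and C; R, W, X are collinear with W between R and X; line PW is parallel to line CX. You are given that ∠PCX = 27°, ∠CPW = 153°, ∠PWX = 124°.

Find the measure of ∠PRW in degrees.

1. ∠RPW = 27°  [linear pair at P on RC]
2. ∠PWR = 56°  [linear pair at W on RX]
3. ∠PRW = 97°  [△RPW]

∠PRW = 97°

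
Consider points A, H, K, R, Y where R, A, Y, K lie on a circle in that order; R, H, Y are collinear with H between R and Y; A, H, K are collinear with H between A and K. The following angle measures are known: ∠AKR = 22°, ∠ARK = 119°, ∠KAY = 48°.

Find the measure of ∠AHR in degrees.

1. ∠AYR = 22°  [same arc RA]
2. ∠AHY = 110°  [△AHY]
3. ∠AHR = 70°  [linear pair at H on RY]

∠AHR = 70°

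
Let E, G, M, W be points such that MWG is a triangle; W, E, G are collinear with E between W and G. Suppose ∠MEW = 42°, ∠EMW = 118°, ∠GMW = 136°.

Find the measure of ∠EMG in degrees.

∠EMG = 18°

1. ∠EWM = 20°  [△MWE]
2. ∠GEM = 138°  [linear pair at E on WG]
3. ∠GWM = 20°  [E on ray WG]
4. ∠MGW = 24°  [△MWG]
5. ∠EGM = 24°  [E on ray GW]
6. ∠EMG = 18°  [△MEG]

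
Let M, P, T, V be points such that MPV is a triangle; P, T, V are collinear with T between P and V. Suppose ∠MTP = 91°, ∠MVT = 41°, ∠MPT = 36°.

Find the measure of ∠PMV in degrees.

∠PMV = 103°

1. ∠MVP = 41°  [T on ray VP]
2. ∠MPV = 36°  [T on ray PV]
3. ∠PMV = 103°  [△MPV]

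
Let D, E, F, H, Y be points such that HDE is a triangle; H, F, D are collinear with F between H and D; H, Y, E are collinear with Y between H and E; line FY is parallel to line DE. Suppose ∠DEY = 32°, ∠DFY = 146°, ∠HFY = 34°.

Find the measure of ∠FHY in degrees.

∠FHY = 114°

1. ∠DEH = 32°  [Y on ray EH]
2. ∠EDH = 34°  [FY∥DE, corresponding at F]
3. ∠DHE = 114°  [△HDE]
4. ∠FHY = 114°  [F on HD, Y on HE]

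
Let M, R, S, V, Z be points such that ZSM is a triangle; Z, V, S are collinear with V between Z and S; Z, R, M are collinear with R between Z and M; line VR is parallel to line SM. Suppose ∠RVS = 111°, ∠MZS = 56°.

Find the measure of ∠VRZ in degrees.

1. ∠RVZ = 69°  [linear pair at V on ZS]
2. ∠RZV = 56°  [V on ZS, R on ZM]
3. ∠VRZ = 55°  [△ZVR]

∠VRZ = 55°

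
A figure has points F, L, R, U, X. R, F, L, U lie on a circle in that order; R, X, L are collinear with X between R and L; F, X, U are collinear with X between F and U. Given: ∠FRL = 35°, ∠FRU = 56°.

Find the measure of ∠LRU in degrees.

∠LRU = 21°

1. ∠FUL = 35°  [same arc FL]
2. ∠FLU = 124°  [cyclic RFLU, opposite ∠R+∠L]
3. ∠LFU = 21°  [△FLU]
4. ∠LRU = 21°  [same arc LU]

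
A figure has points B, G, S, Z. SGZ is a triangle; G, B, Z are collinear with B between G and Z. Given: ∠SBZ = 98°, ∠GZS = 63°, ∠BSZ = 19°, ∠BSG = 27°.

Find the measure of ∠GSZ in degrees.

1. ∠GBS = 82°  [linear pair at B on GZ]
2. ∠BGS = 71°  [△SGB]
3. ∠SGZ = 71°  [B on ray GZ]
4. ∠GSZ = 46°  [△SGZ]

∠GSZ = 46°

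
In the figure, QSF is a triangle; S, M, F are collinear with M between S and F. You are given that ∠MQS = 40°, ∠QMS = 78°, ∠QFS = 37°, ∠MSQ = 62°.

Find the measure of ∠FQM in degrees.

1. ∠FMQ = 102°  [linear pair at M on SF]
2. ∠MFQ = 37°  [M on ray FS]
3. ∠FQM = 41°  [△QMF]

∠FQM = 41°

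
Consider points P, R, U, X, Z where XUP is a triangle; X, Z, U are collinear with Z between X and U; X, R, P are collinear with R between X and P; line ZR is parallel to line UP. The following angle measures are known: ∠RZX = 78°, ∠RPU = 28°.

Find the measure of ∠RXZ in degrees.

1. ∠PUX = 78°  [ZR∥UP, corresponding at Z]
2. ∠UPX = 28°  [R on ray PX]
3. ∠PXU = 74°  [△XUP]
4. ∠RXZ = 74°  [Z on XU, R on XP]

∠RXZ = 74°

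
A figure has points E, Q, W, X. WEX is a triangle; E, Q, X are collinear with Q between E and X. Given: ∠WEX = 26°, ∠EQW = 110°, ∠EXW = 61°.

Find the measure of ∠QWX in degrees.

∠QWX = 49°

1. ∠WQX = 70°  [linear pair at Q on EX]
2. ∠QXW = 61°  [Q on ray XE]
3. ∠QWX = 49°  [△WQX]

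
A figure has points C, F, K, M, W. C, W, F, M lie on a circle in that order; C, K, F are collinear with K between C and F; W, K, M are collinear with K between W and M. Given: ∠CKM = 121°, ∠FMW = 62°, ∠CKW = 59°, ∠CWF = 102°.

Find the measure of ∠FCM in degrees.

1. ∠FKM = 59°  [linear pair at K on CF]
2. ∠CFM = 59°  [△FKM]
3. ∠CMF = 78°  [cyclic CWFM, opposite ∠W+∠M]
4. ∠FCM = 43°  [△CFM]

∠FCM = 43°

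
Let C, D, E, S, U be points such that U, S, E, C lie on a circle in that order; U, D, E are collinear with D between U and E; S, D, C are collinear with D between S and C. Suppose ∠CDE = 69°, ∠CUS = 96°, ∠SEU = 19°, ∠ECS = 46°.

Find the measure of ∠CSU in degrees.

1. ∠SDU = 69°  [vertical angles at D]
2. ∠EUS = 46°  [same arc SE]
3. ∠CSU = 65°  [△UDS]

∠CSU = 65°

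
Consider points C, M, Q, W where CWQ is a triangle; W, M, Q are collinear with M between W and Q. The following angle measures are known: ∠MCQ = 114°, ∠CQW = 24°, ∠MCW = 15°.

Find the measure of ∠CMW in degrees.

∠CMW = 138°

1. ∠CQM = 24°  [M on ray QW]
2. ∠CMQ = 42°  [△CMQ]
3. ∠CMW = 138°  [linear pair at M on WQ]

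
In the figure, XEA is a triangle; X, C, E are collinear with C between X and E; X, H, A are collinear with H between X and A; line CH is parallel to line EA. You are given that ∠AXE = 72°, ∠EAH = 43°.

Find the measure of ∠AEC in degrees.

∠AEC = 65°

1. ∠EAX = 43°  [H on ray AX]
2. ∠AEX = 65°  [△XEA]
3. ∠AEC = 65°  [C on ray EX]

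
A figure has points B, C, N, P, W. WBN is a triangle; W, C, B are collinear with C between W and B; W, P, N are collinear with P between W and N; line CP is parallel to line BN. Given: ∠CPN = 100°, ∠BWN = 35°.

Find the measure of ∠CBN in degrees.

∠CBN = 65°

1. ∠CPW = 80°  [linear pair at P on WN]
2. ∠CWP = 35°  [C on WB, P on WN]
3. ∠PCW = 65°  [△WCP]
4. ∠BCP = 115°  [linear pair at C on WB]
5. ∠CBN = 65°  [CP∥BN, co-interior at B–C]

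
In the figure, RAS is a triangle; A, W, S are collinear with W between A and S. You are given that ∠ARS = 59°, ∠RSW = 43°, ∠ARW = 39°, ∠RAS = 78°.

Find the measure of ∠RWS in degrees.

∠RWS = 117°

1. ∠RAW = 78°  [W on ray AS]
2. ∠AWR = 63°  [△RAW]
3. ∠RWS = 117°  [linear pair at W on AS]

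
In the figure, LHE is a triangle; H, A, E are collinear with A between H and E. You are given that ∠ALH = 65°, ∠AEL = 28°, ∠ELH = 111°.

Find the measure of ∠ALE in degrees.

1. ∠HEL = 28°  [A on ray EH]
2. ∠EHL = 41°  [△LHE]
3. ∠AHL = 41°  [A on ray HE]
4. ∠HAL = 74°  [△LHA]
5. ∠EAL = 106°  [linear pair at A on HE]
6. ∠ALE = 46°  [△LAE]

∠ALE = 46°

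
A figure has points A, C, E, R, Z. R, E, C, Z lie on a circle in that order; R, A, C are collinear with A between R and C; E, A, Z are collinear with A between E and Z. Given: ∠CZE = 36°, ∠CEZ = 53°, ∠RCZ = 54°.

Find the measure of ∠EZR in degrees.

∠EZR = 37°

1. ∠CAZ = 90°  [△CAZ]
2. ∠CRZ = 53°  [same arc CZ]
3. ∠RAZ = 90°  [linear pair at A on RC]
4. ∠EZR = 37°  [△RAZ]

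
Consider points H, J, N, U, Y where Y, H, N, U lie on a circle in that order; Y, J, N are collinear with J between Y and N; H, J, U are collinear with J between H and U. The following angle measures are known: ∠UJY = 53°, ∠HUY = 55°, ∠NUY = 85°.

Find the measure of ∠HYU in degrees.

1. ∠NYU = 72°  [△YJU]
2. ∠UNY = 23°  [△YNU]
3. ∠UHY = 23°  [same arc YU]
4. ∠HYU = 102°  [△YHU]

∠HYU = 102°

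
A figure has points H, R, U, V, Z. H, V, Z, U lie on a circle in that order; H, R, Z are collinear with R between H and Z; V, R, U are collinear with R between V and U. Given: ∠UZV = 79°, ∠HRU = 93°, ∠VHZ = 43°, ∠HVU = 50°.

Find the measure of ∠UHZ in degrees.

1. ∠UHV = 101°  [cyclic HVZU, opposite ∠H+∠Z]
2. ∠HUV = 29°  [△HVU]
3. ∠UHZ = 58°  [△HRU]

∠UHZ = 58°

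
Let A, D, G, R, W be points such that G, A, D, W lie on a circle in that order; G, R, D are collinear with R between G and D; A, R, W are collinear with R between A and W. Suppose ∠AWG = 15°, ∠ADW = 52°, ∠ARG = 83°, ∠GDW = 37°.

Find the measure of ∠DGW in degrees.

1. ∠ADG = 15°  [same arc GA]
2. ∠ARD = 97°  [linear pair at R on GD]
3. ∠DAW = 68°  [△ARD]
4. ∠DGW = 68°  [same arc DW]

∠DGW = 68°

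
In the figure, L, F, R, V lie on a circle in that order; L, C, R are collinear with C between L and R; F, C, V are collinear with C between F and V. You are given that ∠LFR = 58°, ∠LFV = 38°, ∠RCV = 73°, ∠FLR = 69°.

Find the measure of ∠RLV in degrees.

∠RLV = 20°

1. ∠LVR = 122°  [cyclic LFRV, opposite ∠F+∠V]
2. ∠LRV = 38°  [same arc LV]
3. ∠RLV = 20°  [△LRV]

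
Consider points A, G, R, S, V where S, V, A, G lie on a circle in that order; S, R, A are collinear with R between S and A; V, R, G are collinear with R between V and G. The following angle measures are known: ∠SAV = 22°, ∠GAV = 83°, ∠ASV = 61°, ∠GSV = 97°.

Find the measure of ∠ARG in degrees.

∠ARG = 58°

1. ∠SGV = 22°  [same arc SV]
2. ∠AGV = 61°  [same arc VA]
3. ∠GVS = 61°  [△SVG]
4. ∠GAS = 61°  [same arc SG]
5. ∠ARG = 58°  [△ARG]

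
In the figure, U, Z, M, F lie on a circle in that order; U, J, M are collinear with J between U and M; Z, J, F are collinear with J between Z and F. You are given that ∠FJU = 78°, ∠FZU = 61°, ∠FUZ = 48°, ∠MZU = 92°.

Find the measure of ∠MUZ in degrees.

1. ∠MJZ = 78°  [vertical angles at J]
2. ∠UJZ = 102°  [linear pair at J on UM]
3. ∠MUZ = 17°  [△UJZ]

∠MUZ = 17°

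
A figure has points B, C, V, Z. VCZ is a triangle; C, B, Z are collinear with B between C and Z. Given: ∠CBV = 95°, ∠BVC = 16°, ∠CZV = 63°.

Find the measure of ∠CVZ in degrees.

1. ∠BCV = 69°  [△VCB]
2. ∠VCZ = 69°  [B on ray CZ]
3. ∠CVZ = 48°  [△VCZ]

∠CVZ = 48°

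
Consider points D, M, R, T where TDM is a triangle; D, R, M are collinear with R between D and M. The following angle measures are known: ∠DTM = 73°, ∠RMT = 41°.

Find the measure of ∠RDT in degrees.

1. ∠DMT = 41°  [R on ray MD]
2. ∠MDT = 66°  [△TDM]
3. ∠RDT = 66°  [R on ray DM]

∠RDT = 66°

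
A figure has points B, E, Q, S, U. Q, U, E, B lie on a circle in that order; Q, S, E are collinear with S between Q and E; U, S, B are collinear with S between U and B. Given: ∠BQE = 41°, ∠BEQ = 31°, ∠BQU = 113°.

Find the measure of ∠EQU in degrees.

∠EQU = 72°

1. ∠BUE = 41°  [same arc EB]
2. ∠BEU = 67°  [cyclic QUEB, opposite ∠Q+∠E]
3. ∠EBU = 72°  [△UEB]
4. ∠EQU = 72°  [same arc UE]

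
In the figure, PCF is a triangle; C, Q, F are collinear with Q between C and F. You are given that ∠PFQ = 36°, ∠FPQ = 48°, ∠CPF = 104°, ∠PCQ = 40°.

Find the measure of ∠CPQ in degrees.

∠CPQ = 56°

1. ∠FQP = 96°  [△PQF]
2. ∠CQP = 84°  [linear pair at Q on CF]
3. ∠CPQ = 56°  [△PCQ]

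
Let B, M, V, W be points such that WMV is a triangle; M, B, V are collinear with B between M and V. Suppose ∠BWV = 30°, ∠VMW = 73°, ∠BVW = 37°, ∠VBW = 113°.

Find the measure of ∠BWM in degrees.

1. ∠BMW = 73°  [B on ray MV]
2. ∠MBW = 67°  [linear pair at B on MV]
3. ∠BWM = 40°  [△WMB]

∠BWM = 40°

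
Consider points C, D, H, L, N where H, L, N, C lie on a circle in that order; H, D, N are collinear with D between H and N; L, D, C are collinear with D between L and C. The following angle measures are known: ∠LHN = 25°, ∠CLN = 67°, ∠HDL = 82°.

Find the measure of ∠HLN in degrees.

∠HLN = 140°

1. ∠LCN = 25°  [same arc LN]
2. ∠CHN = 67°  [same arc NC]
3. ∠CDN = 82°  [vertical angles at D]
4. ∠CNH = 73°  [△NDC]
5. ∠HCN = 40°  [△HNC]
6. ∠HLN = 140°  [cyclic HLNC, opposite ∠L+∠C]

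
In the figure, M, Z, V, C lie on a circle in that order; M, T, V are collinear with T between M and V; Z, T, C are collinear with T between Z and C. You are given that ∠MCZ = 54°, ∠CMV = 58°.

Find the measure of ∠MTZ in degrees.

1. ∠MVZ = 54°  [same arc MZ]
2. ∠CZV = 58°  [same arc VC]
3. ∠VTZ = 68°  [△ZTV]
4. ∠MTZ = 112°  [linear pair at T on MV]

∠MTZ = 112°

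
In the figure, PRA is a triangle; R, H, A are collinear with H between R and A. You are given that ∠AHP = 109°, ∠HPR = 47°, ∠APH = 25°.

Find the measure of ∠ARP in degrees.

∠ARP = 62°

1. ∠PHR = 71°  [linear pair at H on RA]
2. ∠HRP = 62°  [△PRH]
3. ∠ARP = 62°  [H on ray RA]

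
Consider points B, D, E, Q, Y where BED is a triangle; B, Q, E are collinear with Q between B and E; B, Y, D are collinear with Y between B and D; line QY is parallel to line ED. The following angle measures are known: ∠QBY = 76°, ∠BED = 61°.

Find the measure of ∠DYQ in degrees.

1. ∠DBE = 76°  [Q on BE, Y on BD]
2. ∠BDE = 43°  [△BED]
3. ∠BYQ = 43°  [QY∥ED, corresponding at Y]
4. ∠DYQ = 137°  [linear pair at Y on BD]

∠DYQ = 137°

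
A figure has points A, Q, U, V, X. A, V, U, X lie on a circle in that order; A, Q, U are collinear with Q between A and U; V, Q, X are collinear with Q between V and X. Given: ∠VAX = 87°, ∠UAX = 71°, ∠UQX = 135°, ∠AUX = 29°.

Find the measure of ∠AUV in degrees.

1. ∠AXU = 80°  [△AUX]
2. ∠AQV = 135°  [vertical angles at Q]
3. ∠AVX = 29°  [same arc AX]
4. ∠AVU = 100°  [cyclic AVUX, opposite ∠V+∠X]
5. ∠UAV = 16°  [△AQV]
6. ∠AUV = 64°  [△AVU]

∠AUV = 64°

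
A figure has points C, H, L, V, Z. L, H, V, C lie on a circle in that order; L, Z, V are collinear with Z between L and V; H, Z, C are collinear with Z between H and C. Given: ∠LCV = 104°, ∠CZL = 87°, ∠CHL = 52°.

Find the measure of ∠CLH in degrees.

∠CLH = 59°

1. ∠CVL = 52°  [same arc LC]
2. ∠CLV = 24°  [△LVC]
3. ∠HCL = 69°  [△LZC]
4. ∠CLH = 59°  [△LHC]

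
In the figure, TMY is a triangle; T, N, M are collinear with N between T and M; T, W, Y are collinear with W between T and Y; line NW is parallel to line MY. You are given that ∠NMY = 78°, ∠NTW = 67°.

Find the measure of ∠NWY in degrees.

∠NWY = 145°

1. ∠TMY = 78°  [N on ray MT]
2. ∠MTY = 67°  [N on TM, W on TY]
3. ∠MYT = 35°  [△TMY]
4. ∠NWT = 35°  [NW∥MY, corresponding at W]
5. ∠NWY = 145°  [linear pair at W on TY]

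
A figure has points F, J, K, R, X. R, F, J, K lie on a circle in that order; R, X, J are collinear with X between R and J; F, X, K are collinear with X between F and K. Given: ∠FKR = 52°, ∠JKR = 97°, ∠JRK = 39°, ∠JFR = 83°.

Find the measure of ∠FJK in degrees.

∠FJK = 96°

1. ∠KXR = 89°  [△RXK]
2. ∠KJR = 44°  [△RJK]
3. ∠JFK = 39°  [same arc JK]
4. ∠JXK = 91°  [linear pair at X on RJ]
5. ∠FKJ = 45°  [△JXK]
6. ∠FJK = 96°  [△FJK]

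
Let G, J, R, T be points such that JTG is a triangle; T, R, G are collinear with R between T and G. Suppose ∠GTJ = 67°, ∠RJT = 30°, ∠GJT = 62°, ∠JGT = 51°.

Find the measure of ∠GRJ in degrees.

1. ∠JTR = 67°  [R on ray TG]
2. ∠JRT = 83°  [△JTR]
3. ∠GRJ = 97°  [linear pair at R on TG]

∠GRJ = 97°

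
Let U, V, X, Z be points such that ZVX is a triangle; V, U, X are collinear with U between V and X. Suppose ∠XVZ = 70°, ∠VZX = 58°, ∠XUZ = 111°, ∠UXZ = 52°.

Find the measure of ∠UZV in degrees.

∠UZV = 41°

1. ∠UVZ = 70°  [U on ray VX]
2. ∠VUZ = 69°  [linear pair at U on VX]
3. ∠UZV = 41°  [△ZVU]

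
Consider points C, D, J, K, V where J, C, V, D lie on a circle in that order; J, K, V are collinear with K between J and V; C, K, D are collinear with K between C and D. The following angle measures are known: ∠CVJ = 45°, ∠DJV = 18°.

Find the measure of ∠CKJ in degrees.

∠CKJ = 63°

1. ∠DCV = 18°  [same arc VD]
2. ∠CKV = 117°  [△CKV]
3. ∠CKJ = 63°  [linear pair at K on JV]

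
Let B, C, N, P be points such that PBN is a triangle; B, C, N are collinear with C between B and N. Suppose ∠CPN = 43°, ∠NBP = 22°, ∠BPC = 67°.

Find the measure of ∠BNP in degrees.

1. ∠CBP = 22°  [C on ray BN]
2. ∠BCP = 91°  [△PBC]
3. ∠NCP = 89°  [linear pair at C on BN]
4. ∠CNP = 48°  [△PCN]
5. ∠BNP = 48°  [C on ray NB]

∠BNP = 48°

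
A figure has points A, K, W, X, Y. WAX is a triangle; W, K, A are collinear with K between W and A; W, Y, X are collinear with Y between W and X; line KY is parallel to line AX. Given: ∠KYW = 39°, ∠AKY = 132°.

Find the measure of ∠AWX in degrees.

∠AWX = 93°

1. ∠WKY = 48°  [linear pair at K on WA]
2. ∠KWY = 93°  [△WKY]
3. ∠AWX = 93°  [K on WA, Y on WX]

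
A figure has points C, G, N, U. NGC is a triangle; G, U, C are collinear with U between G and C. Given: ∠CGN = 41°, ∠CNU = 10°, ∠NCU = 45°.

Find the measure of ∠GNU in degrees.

1. ∠NGU = 41°  [U on ray GC]
2. ∠CUN = 125°  [△NUC]
3. ∠GUN = 55°  [linear pair at U on GC]
4. ∠GNU = 84°  [△NGU]

∠GNU = 84°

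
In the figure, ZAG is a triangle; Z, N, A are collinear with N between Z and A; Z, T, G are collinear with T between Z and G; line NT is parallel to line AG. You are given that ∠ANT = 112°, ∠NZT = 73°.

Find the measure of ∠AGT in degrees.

∠AGT = 39°

1. ∠TNZ = 68°  [linear pair at N on ZA]
2. ∠NTZ = 39°  [△ZNT]
3. ∠GTN = 141°  [linear pair at T on ZG]
4. ∠AGT = 39°  [NT∥AG, co-interior at G–T]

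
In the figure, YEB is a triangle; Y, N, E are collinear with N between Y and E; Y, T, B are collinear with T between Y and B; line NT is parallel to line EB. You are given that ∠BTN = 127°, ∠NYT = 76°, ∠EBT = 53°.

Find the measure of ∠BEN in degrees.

∠BEN = 51°

1. ∠NTY = 53°  [linear pair at T on YB]
2. ∠TNY = 51°  [△YNT]
3. ∠ENT = 129°  [linear pair at N on YE]
4. ∠BEN = 51°  [NT∥EB, co-interior at E–N]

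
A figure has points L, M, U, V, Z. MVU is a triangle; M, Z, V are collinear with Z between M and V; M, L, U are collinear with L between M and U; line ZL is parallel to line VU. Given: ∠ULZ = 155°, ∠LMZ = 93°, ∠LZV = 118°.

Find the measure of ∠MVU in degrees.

∠MVU = 62°

1. ∠MLZ = 25°  [linear pair at L on MU]
2. ∠LZM = 62°  [△MZL]
3. ∠MVU = 62°  [ZL∥VU, corresponding at Z]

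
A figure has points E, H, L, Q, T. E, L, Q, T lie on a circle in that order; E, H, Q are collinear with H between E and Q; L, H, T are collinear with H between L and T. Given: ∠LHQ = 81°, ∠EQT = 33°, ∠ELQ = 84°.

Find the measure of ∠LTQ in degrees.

∠LTQ = 48°

1. ∠EHT = 81°  [vertical angles at H]
2. ∠QHT = 99°  [linear pair at H on EQ]
3. ∠LTQ = 48°  [△QHT]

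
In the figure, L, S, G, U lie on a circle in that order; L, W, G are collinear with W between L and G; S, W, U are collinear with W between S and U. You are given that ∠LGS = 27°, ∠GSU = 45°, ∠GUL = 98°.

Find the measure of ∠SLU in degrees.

1. ∠LUS = 27°  [same arc LS]
2. ∠GLU = 45°  [same arc GU]
3. ∠LGU = 37°  [△LGU]
4. ∠LSU = 37°  [same arc LU]
5. ∠SLU = 116°  [△LSU]

∠SLU = 116°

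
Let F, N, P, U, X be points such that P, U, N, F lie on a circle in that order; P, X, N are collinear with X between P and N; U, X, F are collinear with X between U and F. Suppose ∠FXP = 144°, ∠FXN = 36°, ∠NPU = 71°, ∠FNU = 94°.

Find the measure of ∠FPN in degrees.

∠FPN = 15°

1. ∠NFU = 71°  [same arc UN]
2. ∠FUN = 15°  [△UNF]
3. ∠FPN = 15°  [same arc NF]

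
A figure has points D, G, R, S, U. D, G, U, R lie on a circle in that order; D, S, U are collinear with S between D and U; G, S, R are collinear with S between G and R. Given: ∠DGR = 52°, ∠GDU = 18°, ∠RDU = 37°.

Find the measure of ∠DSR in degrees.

∠DSR = 70°

1. ∠DUR = 52°  [same arc DR]
2. ∠GRU = 18°  [same arc GU]
3. ∠RSU = 110°  [△USR]
4. ∠DSR = 70°  [linear pair at S on DU]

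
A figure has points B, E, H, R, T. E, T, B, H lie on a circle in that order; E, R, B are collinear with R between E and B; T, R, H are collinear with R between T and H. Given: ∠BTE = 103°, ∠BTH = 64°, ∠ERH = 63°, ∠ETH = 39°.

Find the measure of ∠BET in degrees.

∠BET = 24°

1. ∠BRT = 63°  [vertical angles at R]
2. ∠ERT = 117°  [linear pair at R on EB]
3. ∠BET = 24°  [△ERT]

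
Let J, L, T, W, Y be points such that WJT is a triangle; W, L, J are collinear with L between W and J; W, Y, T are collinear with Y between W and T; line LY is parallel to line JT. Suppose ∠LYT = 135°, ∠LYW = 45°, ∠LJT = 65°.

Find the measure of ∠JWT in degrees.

∠JWT = 70°

1. ∠JTW = 45°  [LY∥JT, corresponding at Y]
2. ∠TJW = 65°  [L on ray JW]
3. ∠JWT = 70°  [△WJT]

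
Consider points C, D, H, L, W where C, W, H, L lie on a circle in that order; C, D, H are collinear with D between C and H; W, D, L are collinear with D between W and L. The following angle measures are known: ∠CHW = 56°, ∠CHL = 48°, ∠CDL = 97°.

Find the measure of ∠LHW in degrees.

1. ∠CLW = 56°  [same arc CW]
2. ∠CWL = 48°  [same arc CL]
3. ∠LCW = 76°  [△CWL]
4. ∠LHW = 104°  [cyclic CWHL, opposite ∠C+∠H]

∠LHW = 104°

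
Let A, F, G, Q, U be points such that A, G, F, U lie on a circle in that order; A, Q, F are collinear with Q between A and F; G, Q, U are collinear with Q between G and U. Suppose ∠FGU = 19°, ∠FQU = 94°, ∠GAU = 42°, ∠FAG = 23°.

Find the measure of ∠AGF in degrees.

1. ∠FAU = 19°  [same arc FU]
2. ∠AQU = 86°  [linear pair at Q on AF]
3. ∠AUG = 75°  [△AQU]
4. ∠AFG = 75°  [same arc AG]
5. ∠AGF = 82°  [△AGF]

∠AGF = 82°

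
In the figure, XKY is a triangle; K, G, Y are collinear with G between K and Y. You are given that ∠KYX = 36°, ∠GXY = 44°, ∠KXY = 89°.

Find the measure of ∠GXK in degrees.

∠GXK = 45°

1. ∠XKY = 55°  [△XKY]
2. ∠GYX = 36°  [G on ray YK]
3. ∠XGY = 100°  [△XGY]
4. ∠GKX = 55°  [G on ray KY]
5. ∠KGX = 80°  [linear pair at G on KY]
6. ∠GXK = 45°  [△XKG]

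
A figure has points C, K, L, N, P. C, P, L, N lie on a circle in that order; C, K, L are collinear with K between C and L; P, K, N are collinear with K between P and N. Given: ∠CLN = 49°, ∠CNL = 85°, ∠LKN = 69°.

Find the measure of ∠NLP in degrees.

1. ∠LCN = 46°  [△CLN]
2. ∠LNP = 62°  [△LKN]
3. ∠LPN = 46°  [same arc LN]
4. ∠NLP = 72°  [△PLN]

∠NLP = 72°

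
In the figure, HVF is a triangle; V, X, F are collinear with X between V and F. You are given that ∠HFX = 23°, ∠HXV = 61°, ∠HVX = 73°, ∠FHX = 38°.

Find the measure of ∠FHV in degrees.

1. ∠HFV = 23°  [X on ray FV]
2. ∠FVH = 73°  [X on ray VF]
3. ∠FHV = 84°  [△HVF]

∠FHV = 84°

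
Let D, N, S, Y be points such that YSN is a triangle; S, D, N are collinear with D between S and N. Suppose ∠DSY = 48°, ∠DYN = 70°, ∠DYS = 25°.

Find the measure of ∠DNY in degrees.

∠DNY = 37°

1. ∠SDY = 107°  [△YSD]
2. ∠NDY = 73°  [linear pair at D on SN]
3. ∠DNY = 37°  [△YDN]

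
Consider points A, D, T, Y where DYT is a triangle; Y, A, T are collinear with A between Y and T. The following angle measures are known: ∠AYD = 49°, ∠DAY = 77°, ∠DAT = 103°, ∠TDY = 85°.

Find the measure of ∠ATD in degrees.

∠ATD = 46°

1. ∠DYT = 49°  [A on ray YT]
2. ∠DTY = 46°  [△DYT]
3. ∠ATD = 46°  [A on ray TY]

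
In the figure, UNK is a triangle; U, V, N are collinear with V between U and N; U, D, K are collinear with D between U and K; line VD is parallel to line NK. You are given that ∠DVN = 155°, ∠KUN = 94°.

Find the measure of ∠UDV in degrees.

∠UDV = 61°

1. ∠DVU = 25°  [linear pair at V on UN]
2. ∠DUV = 94°  [V on UN, D on UK]
3. ∠UDV = 61°  [△UVD]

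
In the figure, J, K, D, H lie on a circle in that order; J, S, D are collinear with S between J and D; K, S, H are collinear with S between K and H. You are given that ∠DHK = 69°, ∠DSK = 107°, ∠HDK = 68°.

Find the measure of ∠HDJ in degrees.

∠HDJ = 38°

1. ∠DJK = 69°  [same arc KD]
2. ∠JSK = 73°  [linear pair at S on JD]
3. ∠HKJ = 38°  [△JSK]
4. ∠HDJ = 38°  [same arc JH]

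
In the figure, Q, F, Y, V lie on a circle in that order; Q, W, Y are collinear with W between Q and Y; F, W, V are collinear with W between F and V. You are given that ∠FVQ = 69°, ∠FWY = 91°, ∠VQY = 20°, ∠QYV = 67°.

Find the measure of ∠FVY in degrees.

∠FVY = 24°

1. ∠QWV = 91°  [△QWV]
2. ∠VWY = 89°  [linear pair at W on QY]
3. ∠FVY = 24°  [△YWV]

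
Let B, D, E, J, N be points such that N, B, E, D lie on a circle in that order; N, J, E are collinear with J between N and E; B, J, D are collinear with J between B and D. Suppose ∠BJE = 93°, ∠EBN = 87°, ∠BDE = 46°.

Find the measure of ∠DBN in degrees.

∠DBN = 47°

1. ∠BJN = 87°  [linear pair at J on NE]
2. ∠BNE = 46°  [same arc BE]
3. ∠DBN = 47°  [△NJB]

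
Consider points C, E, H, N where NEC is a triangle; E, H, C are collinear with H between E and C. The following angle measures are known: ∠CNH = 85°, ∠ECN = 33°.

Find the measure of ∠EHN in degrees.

1. ∠HCN = 33°  [H on ray CE]
2. ∠CHN = 62°  [△NHC]
3. ∠EHN = 118°  [linear pair at H on EC]

∠EHN = 118°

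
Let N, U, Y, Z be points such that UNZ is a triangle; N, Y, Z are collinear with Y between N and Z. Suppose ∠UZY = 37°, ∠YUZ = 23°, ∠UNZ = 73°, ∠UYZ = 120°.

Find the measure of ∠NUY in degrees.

∠NUY = 47°

1. ∠UNY = 73°  [Y on ray NZ]
2. ∠NYU = 60°  [linear pair at Y on NZ]
3. ∠NUY = 47°  [△UNY]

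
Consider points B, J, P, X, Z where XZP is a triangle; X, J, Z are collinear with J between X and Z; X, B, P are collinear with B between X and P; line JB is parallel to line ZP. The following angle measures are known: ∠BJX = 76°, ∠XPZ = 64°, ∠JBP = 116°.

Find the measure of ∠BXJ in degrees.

1. ∠PZX = 76°  [JB∥ZP, corresponding at J]
2. ∠PXZ = 40°  [△XZP]
3. ∠BXJ = 40°  [J on XZ, B on XP]

∠BXJ = 40°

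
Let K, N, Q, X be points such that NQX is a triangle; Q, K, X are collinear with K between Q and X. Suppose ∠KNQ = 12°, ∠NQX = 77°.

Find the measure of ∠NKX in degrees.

∠NKX = 89°

1. ∠KQN = 77°  [K on ray QX]
2. ∠NKQ = 91°  [△NQK]
3. ∠NKX = 89°  [linear pair at K on QX]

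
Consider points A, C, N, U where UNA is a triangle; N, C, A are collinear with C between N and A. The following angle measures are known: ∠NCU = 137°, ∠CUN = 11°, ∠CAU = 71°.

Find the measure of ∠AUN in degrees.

1. ∠CNU = 32°  [△UNC]
2. ∠NAU = 71°  [C on ray AN]
3. ∠ANU = 32°  [C on ray NA]
4. ∠AUN = 77°  [△UNA]

∠AUN = 77°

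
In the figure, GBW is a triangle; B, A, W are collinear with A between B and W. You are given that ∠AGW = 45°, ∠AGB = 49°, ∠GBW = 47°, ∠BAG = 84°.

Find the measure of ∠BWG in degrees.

∠BWG = 39°

1. ∠GAW = 96°  [linear pair at A on BW]
2. ∠AWG = 39°  [△GAW]
3. ∠BWG = 39°  [A on ray WB]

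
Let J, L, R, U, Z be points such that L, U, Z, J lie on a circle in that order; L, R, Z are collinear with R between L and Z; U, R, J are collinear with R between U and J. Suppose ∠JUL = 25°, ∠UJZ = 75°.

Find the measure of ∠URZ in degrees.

1. ∠ULZ = 75°  [same arc UZ]
2. ∠LRU = 80°  [△LRU]
3. ∠URZ = 100°  [linear pair at R on LZ]

∠URZ = 100°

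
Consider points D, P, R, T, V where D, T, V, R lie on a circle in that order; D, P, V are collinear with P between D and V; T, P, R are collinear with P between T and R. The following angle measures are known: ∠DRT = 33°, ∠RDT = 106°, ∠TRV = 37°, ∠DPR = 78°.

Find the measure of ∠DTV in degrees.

∠DTV = 110°

1. ∠DVT = 33°  [same arc DT]
2. ∠TDV = 37°  [same arc TV]
3. ∠DTV = 110°  [△DTV]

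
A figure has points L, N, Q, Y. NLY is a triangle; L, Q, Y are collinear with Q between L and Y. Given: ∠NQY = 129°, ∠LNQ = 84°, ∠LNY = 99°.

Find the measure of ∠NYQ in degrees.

1. ∠LQN = 51°  [linear pair at Q on LY]
2. ∠NLQ = 45°  [△NLQ]
3. ∠NLY = 45°  [Q on ray LY]
4. ∠LYN = 36°  [△NLY]
5. ∠NYQ = 36°  [Q on ray YL]

∠NYQ = 36°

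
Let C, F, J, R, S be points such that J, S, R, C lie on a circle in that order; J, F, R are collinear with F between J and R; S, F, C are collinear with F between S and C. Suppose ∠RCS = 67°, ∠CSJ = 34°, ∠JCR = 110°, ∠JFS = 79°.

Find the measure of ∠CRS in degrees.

∠CRS = 77°

1. ∠CRJ = 34°  [same arc JC]
2. ∠CJR = 36°  [△JRC]
3. ∠CSR = 36°  [same arc RC]
4. ∠CRS = 77°  [△SRC]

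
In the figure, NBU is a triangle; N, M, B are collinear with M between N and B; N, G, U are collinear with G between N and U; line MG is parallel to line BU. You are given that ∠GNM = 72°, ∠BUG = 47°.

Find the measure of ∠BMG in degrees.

1. ∠BNU = 72°  [M on NB, G on NU]
2. ∠BUN = 47°  [G on ray UN]
3. ∠NBU = 61°  [△NBU]
4. ∠GMN = 61°  [MG∥BU, corresponding at M]
5. ∠BMG = 119°  [linear pair at M on NB]

∠BMG = 119°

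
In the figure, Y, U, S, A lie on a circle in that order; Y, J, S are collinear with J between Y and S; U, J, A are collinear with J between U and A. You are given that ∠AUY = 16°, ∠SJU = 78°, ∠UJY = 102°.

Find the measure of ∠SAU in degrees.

1. ∠ASY = 16°  [same arc YA]
2. ∠AJS = 102°  [vertical angles at J]
3. ∠SAU = 62°  [△SJA]

∠SAU = 62°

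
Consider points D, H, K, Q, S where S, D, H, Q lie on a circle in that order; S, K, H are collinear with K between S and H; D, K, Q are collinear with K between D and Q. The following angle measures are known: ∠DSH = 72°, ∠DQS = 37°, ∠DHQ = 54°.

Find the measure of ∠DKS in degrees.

∠DKS = 91°

1. ∠DQH = 72°  [same arc DH]
2. ∠DHS = 37°  [same arc SD]
3. ∠HDQ = 54°  [△DHQ]
4. ∠DKH = 89°  [△DKH]
5. ∠DKS = 91°  [linear pair at K on SH]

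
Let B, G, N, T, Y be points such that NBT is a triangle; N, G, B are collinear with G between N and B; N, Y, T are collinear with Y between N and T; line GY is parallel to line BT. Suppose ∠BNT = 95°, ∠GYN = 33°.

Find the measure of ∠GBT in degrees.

1. ∠GNY = 95°  [G on NB, Y on NT]
2. ∠NGY = 52°  [△NGY]
3. ∠BGY = 128°  [linear pair at G on NB]
4. ∠GBT = 52°  [GY∥BT, co-interior at B–G]

∠GBT = 52°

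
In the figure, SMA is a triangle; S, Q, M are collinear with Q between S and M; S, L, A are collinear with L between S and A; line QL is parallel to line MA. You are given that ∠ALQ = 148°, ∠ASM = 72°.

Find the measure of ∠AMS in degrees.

1. ∠QLS = 32°  [linear pair at L on SA]
2. ∠LSQ = 72°  [Q on SM, L on SA]
3. ∠LQS = 76°  [△SQL]
4. ∠AMS = 76°  [QL∥MA, corresponding at Q]

∠AMS = 76°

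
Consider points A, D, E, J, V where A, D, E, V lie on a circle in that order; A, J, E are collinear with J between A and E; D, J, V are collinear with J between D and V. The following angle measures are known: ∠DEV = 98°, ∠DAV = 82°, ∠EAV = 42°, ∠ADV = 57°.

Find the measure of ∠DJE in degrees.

∠DJE = 97°

1. ∠AVD = 41°  [△ADV]
2. ∠EDV = 42°  [same arc EV]
3. ∠AED = 41°  [same arc AD]
4. ∠DJE = 97°  [△DJE]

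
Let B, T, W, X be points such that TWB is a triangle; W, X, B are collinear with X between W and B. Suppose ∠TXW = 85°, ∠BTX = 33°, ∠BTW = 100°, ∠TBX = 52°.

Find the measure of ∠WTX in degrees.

1. ∠TBW = 52°  [X on ray BW]
2. ∠BWT = 28°  [△TWB]
3. ∠TWX = 28°  [X on ray WB]
4. ∠WTX = 67°  [△TWX]

∠WTX = 67°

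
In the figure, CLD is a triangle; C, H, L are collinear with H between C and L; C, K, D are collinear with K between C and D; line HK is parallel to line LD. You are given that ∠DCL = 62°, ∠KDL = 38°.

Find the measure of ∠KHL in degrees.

∠KHL = 100°

1. ∠CDL = 38°  [K on ray DC]
2. ∠CLD = 80°  [△CLD]
3. ∠CHK = 80°  [HK∥LD, corresponding at H]
4. ∠KHL = 100°  [linear pair at H on CL]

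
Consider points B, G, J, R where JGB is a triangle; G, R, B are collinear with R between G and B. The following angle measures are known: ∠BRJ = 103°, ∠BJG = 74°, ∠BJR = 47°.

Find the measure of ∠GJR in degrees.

∠GJR = 27°

1. ∠JBR = 30°  [△JRB]
2. ∠GRJ = 77°  [linear pair at R on GB]
3. ∠GBJ = 30°  [R on ray BG]
4. ∠BGJ = 76°  [△JGB]
5. ∠JGR = 76°  [R on ray GB]
6. ∠GJR = 27°  [△JGR]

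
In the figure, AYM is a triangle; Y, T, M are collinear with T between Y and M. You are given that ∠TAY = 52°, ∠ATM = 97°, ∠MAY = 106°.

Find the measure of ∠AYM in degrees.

1. ∠ATY = 83°  [linear pair at T on YM]
2. ∠AYT = 45°  [△AYT]
3. ∠AYM = 45°  [T on ray YM]

∠AYM = 45°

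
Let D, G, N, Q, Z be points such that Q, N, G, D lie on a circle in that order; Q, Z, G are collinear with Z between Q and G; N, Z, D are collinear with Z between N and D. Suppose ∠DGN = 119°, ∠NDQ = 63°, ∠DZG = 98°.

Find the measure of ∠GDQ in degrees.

∠GDQ = 89°

1. ∠DQN = 61°  [cyclic QNGD, opposite ∠Q+∠G]
2. ∠DNQ = 56°  [△QND]
3. ∠DZQ = 82°  [linear pair at Z on QG]
4. ∠DGQ = 56°  [same arc QD]
5. ∠DQG = 35°  [△QZD]
6. ∠GDQ = 89°  [△QGD]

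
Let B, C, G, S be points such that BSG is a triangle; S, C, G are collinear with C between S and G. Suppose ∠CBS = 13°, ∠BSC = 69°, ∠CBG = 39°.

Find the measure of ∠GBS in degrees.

∠GBS = 52°

1. ∠BCS = 98°  [△BSC]
2. ∠BSG = 69°  [C on ray SG]
3. ∠BCG = 82°  [linear pair at C on SG]
4. ∠BGC = 59°  [△BCG]
5. ∠BGS = 59°  [C on ray GS]
6. ∠GBS = 52°  [△BSG]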